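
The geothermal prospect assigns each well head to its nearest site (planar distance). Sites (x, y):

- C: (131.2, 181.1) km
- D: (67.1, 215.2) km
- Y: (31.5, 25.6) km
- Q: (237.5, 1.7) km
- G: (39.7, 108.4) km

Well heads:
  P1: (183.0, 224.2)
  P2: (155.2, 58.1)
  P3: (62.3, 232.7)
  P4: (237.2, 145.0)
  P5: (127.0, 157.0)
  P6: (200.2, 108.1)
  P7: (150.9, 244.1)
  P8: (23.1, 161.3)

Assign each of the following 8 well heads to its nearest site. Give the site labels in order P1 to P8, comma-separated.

C, Q, D, C, C, C, C, G

P1 → C (d²=4540.85)
P2 → Q (d²=9954.25)
P3 → D (d²=329.29)
P4 → C (d²=12539.21)
P5 → C (d²=598.45)
P6 → C (d²=10090.00)
P7 → C (d²=4357.09)
P8 → G (d²=3073.97)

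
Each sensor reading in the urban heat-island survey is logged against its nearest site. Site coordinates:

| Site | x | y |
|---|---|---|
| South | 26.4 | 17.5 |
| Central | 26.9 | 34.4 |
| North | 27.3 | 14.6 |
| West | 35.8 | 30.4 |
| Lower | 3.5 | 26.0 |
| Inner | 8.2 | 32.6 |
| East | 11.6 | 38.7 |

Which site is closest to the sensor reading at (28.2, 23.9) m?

South

Squared distances to each site:
South: 44.200; Central: 111.940; North: 87.300; West: 100.010; Lower: 614.500; Inner: 475.690; East: 494.600.
Minimum at South.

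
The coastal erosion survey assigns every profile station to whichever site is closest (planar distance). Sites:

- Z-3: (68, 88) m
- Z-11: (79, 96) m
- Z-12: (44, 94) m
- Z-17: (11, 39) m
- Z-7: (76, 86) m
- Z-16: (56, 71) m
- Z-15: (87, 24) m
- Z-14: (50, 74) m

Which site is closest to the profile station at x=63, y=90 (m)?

Z-3

Squared distances to each site:
Z-3: 29.000; Z-11: 292.000; Z-12: 377.000; Z-17: 5305.000; Z-7: 185.000; Z-16: 410.000; Z-15: 4932.000; Z-14: 425.000.
Minimum at Z-3.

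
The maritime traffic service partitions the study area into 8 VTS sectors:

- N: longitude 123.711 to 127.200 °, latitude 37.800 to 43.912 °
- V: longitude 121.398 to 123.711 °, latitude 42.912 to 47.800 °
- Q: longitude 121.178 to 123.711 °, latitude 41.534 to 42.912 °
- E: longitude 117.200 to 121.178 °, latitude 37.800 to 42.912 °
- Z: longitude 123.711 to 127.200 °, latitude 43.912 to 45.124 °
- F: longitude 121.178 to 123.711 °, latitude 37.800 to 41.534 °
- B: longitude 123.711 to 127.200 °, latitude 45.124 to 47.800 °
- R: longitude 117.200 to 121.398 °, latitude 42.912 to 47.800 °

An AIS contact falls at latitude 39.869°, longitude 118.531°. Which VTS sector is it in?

The point has longitude = 118.531 and latitude = 39.869.
Only E satisfies 117.200 ≤ longitude ≤ 121.178 and 37.800 ≤ latitude ≤ 42.912.

E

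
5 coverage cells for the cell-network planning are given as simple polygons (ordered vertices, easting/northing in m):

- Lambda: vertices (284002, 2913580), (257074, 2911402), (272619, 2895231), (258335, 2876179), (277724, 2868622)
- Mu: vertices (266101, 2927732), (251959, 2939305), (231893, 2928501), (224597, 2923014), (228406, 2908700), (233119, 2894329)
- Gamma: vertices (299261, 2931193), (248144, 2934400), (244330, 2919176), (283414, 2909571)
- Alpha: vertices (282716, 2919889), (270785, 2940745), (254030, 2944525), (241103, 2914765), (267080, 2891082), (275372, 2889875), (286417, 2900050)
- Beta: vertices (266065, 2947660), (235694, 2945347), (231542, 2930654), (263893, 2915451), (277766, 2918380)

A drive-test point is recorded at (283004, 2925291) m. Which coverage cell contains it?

Gamma

Cast a ray rightward from (283004, 2925291). For each polygon, the edges (by vertex number in listed order) whose endpoints lie on opposite sides of northing = 2925291, where each meets that height, and whether that is right or left of the point:
Lambda: no edge straddles that height → 0 crossings.
Mu: 3–4 at easting≈227624.7 (left), 6–1 at easting≈263690.8 (left) → 0 crossings.
Gamma: 2–3 at easting≈245862.0 (left), 4–1 at easting≈294935.4 (right) → 1 crossing.
Alpha: 1–2 at easting≈279625.7 (left), 3–4 at easting≈245675.2 (left) → 0 crossings.
Beta: 3–4 at easting≈242954.1 (left), 5–1 at easting≈275004.2 (left) → 0 crossings.
Only Gamma has an odd count, so the point is inside Gamma.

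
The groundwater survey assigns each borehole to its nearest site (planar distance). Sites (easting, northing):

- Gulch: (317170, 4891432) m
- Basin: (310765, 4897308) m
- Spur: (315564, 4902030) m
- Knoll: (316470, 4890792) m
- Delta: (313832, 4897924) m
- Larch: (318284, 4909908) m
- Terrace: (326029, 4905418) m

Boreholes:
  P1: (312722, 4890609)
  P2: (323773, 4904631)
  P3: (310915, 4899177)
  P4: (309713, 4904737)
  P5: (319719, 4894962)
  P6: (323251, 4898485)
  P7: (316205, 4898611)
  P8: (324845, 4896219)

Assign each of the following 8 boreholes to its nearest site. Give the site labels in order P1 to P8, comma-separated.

Knoll, Terrace, Basin, Spur, Gulch, Terrace, Delta, Gulch

P1 → Knoll (d²=14080993.00)
P2 → Terrace (d²=5708905.00)
P3 → Basin (d²=3515661.00)
P4 → Spur (d²=41562050.00)
P5 → Gulch (d²=18958301.00)
P6 → Terrace (d²=55783773.00)
P7 → Delta (d²=6103098.00)
P8 → Gulch (d²=81820994.00)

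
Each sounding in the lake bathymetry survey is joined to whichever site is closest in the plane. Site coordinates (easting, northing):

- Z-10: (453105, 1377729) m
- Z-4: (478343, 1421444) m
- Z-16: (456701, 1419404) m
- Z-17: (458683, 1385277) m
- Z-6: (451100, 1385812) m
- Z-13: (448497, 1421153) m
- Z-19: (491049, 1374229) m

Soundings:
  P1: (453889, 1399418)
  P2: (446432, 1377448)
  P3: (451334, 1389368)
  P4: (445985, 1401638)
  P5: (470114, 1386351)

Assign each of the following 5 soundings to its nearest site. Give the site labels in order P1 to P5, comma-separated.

P1 → Z-6 (d²=192901757.00)
P2 → Z-10 (d²=44607890.00)
P3 → Z-6 (d²=12699892.00)
P4 → Z-6 (d²=276625501.00)
P5 → Z-17 (d²=131821237.00)

Z-6, Z-10, Z-6, Z-6, Z-17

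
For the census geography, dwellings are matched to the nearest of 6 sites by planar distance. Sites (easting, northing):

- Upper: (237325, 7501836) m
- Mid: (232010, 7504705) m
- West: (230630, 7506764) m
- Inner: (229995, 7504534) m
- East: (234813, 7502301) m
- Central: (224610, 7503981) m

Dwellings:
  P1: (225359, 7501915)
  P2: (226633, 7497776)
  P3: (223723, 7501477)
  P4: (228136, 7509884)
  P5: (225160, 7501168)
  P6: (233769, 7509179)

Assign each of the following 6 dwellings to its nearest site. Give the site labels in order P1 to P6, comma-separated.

P1 → Central (d²=4829357.00)
P2 → Central (d²=42594554.00)
P3 → Central (d²=7056785.00)
P4 → West (d²=15954436.00)
P5 → Central (d²=8215469.00)
P6 → West (d²=15685546.00)

Central, Central, Central, West, Central, West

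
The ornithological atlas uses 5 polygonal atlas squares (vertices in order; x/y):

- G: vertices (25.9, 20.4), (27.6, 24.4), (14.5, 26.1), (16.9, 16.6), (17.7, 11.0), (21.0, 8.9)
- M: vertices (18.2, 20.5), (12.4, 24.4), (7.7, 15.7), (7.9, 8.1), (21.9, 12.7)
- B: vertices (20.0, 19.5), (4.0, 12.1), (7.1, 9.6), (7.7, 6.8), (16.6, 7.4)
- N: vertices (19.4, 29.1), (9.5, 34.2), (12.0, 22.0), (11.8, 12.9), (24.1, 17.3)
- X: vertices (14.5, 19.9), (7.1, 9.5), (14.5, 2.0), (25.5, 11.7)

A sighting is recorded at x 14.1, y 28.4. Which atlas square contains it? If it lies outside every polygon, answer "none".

N

Cast a ray rightward from (14.1, 28.4). For each polygon, the edges (by vertex number in listed order) whose endpoints lie on opposite sides of y = 28.4, where each meets that height, and whether that is right or left of the point:
G: no edge straddles that height → 0 crossings.
M: no edge straddles that height → 0 crossings.
B: no edge straddles that height → 0 crossings.
N: 2–3 at x≈10.69 (left), 5–1 at x≈19.68 (right) → 1 crossing.
X: no edge straddles that height → 0 crossings.
Only N has an odd count, so the point is inside N.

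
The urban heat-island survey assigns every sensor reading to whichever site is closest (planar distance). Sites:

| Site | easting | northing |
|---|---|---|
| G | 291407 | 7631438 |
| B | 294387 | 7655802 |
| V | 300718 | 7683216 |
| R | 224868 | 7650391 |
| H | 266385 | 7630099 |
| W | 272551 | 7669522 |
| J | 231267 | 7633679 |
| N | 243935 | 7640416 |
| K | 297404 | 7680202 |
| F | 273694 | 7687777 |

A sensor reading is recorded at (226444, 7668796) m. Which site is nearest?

Squared distances to each site:
G: 5615811533.000; B: 4785095285.000; V: 5724563476.000; R: 341227801.000; H: 3092741290.000; W: 2126382525.000; J: 1256465018.000; N: 1111359481.000; K: 5165418436.000; F: 2592840861.000.
Minimum at R.

R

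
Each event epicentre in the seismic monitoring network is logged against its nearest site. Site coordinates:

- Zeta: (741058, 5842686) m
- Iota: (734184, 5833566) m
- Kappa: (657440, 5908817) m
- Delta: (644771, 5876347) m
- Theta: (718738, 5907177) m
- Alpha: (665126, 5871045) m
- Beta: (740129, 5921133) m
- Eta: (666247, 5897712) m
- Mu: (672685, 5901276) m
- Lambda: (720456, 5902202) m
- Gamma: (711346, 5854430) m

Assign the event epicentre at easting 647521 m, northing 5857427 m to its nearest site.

Squared distances to each site:
Zeta: 8966467450.000; Iota: 8079822890.000; Kappa: 2739318661.000; Delta: 365528900.000; Theta: 7546923589.000; Alpha: 495385949.000; Beta: 12634696100.000; Eta: 1973544301.000; Mu: 2555961697.000; Lambda: 7324314850.000; Gamma: 4082612634.000.
Minimum at Delta.

Delta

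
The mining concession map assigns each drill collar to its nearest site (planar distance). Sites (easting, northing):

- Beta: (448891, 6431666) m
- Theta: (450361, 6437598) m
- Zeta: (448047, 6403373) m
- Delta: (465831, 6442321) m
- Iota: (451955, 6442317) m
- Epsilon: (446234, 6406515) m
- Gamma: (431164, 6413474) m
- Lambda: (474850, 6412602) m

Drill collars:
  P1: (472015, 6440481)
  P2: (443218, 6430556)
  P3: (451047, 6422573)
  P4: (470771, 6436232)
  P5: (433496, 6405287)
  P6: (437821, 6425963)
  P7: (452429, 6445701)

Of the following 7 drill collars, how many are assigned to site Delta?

P1 → Delta
P2 → Beta
P3 → Beta
P4 → Delta
P5 → Gamma
P6 → Beta
P7 → Iota
2 of the 7 go to Delta.

2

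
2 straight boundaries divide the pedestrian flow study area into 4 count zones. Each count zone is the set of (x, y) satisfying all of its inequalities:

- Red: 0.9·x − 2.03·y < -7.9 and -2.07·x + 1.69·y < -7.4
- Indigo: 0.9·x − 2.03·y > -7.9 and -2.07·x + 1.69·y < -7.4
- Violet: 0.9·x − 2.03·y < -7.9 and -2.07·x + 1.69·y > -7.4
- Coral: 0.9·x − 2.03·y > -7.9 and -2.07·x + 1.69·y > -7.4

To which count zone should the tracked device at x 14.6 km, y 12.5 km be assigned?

0.9·14.6 − 2.03·12.5 = -12.235, which is < -7.9
-2.07·14.6 + 1.69·12.5 = -9.097, which is < -7.4
This sign pattern matches Red.

Red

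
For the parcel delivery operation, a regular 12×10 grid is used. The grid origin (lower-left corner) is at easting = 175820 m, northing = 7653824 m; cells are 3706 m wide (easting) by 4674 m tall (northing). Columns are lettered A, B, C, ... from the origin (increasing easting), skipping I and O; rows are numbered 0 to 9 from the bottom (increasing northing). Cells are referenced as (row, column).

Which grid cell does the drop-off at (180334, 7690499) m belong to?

(7, B)

Column index: ⌊(180334 − 175820) / 3706⌋ = ⌊1.218⌋ = 1 → column B
Row offset from origin: ⌊(7690499 − 7653824) / 4674⌋ = ⌊7.847⌋ = 7 → row 7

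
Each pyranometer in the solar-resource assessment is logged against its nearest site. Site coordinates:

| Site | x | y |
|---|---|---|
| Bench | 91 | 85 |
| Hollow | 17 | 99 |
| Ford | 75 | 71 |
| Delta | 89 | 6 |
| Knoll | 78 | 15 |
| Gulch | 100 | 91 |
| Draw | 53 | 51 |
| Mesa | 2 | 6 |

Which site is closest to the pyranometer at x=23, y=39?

Squared distances to each site:
Bench: 6740.000; Hollow: 3636.000; Ford: 3728.000; Delta: 5445.000; Knoll: 3601.000; Gulch: 8633.000; Draw: 1044.000; Mesa: 1530.000.
Minimum at Draw.

Draw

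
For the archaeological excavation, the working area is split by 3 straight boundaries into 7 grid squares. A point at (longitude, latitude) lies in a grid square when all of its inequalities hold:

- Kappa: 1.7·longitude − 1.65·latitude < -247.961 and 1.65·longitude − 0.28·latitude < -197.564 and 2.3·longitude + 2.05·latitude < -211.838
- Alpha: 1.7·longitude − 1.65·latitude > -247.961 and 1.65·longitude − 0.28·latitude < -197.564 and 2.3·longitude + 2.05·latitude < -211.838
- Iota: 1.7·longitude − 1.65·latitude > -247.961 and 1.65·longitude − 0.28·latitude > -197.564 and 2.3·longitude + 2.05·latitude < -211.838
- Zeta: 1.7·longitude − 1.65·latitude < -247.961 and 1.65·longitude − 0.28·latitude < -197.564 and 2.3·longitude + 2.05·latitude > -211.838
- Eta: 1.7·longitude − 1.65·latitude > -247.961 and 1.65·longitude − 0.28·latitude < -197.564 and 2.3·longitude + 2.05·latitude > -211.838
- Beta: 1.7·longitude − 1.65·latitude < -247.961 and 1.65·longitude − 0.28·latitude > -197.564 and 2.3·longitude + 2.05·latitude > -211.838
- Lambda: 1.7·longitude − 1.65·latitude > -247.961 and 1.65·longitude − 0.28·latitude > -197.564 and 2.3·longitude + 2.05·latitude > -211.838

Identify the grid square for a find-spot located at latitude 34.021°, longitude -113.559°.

1.7·-113.559 − 1.65·34.021 = -249.185, which is < -247.961
1.65·-113.559 − 0.28·34.021 = -196.898, which is > -197.564
2.3·-113.559 + 2.05·34.021 = -191.443, which is > -211.838
This sign pattern matches Beta.

Beta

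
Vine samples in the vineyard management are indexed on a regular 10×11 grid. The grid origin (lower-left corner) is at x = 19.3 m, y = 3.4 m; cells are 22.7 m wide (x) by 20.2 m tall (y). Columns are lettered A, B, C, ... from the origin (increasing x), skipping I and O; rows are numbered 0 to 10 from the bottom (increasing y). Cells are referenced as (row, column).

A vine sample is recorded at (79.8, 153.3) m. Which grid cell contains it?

Column index: ⌊(79.8 − 19.3) / 22.7⌋ = ⌊2.665⌋ = 2 → column C
Row offset from origin: ⌊(153.3 − 3.4) / 20.2⌋ = ⌊7.421⌋ = 7 → row 7

(7, C)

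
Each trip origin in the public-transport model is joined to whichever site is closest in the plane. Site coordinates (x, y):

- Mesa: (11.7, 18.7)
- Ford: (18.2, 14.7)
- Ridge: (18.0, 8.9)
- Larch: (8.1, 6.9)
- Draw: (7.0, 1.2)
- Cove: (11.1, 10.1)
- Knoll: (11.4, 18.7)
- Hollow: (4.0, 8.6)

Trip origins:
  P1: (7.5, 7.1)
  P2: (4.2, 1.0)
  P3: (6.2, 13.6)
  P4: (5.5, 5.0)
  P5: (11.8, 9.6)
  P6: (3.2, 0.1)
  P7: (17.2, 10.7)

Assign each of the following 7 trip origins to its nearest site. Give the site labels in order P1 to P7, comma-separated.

P1 → Larch (d²=0.40)
P2 → Draw (d²=7.88)
P3 → Hollow (d²=29.84)
P4 → Larch (d²=10.37)
P5 → Cove (d²=0.74)
P6 → Draw (d²=15.65)
P7 → Ridge (d²=3.88)

Larch, Draw, Hollow, Larch, Cove, Draw, Ridge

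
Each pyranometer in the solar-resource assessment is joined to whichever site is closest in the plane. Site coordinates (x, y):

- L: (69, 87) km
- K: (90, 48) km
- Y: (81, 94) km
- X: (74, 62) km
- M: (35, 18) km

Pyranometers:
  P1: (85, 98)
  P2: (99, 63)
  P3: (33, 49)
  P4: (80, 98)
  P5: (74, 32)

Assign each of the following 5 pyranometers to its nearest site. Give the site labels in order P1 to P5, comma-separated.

Y, K, M, Y, K

P1 → Y (d²=32.00)
P2 → K (d²=306.00)
P3 → M (d²=965.00)
P4 → Y (d²=17.00)
P5 → K (d²=512.00)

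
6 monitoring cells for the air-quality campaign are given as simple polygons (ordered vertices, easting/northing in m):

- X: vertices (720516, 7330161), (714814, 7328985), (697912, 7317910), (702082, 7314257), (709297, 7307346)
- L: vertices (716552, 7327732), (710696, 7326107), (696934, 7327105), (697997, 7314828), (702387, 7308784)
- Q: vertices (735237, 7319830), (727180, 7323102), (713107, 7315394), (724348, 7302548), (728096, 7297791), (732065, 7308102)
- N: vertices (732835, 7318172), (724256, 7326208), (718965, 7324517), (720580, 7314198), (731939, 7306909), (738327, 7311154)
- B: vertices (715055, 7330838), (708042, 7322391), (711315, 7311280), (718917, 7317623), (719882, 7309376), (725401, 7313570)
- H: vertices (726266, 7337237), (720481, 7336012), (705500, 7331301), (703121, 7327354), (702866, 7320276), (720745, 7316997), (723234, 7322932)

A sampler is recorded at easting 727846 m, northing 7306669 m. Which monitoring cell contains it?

Q

Cast a ray rightward from (727846, 7306669). For each polygon, the edges (by vertex number in listed order) whose endpoints lie on opposite sides of northing = 7306669, where each meets that height, and whether that is right or left of the point:
X: no edge straddles that height → 0 crossings.
L: no edge straddles that height → 0 crossings.
Q: 3–4 at easting≈720741.9 (left), 5–6 at easting≈731513.4 (right) → 1 crossing.
N: no edge straddles that height → 0 crossings.
B: no edge straddles that height → 0 crossings.
H: no edge straddles that height → 0 crossings.
Only Q has an odd count, so the point is inside Q.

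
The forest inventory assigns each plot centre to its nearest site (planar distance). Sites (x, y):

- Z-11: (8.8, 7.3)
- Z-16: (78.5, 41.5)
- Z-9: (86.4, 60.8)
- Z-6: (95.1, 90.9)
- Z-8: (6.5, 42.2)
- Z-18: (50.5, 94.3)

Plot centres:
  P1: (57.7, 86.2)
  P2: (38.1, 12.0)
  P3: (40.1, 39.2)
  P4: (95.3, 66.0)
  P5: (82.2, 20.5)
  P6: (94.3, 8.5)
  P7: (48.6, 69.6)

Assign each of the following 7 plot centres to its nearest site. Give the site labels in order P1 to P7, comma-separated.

Z-18, Z-11, Z-8, Z-9, Z-16, Z-16, Z-18

P1 → Z-18 (d²=117.45)
P2 → Z-11 (d²=880.58)
P3 → Z-8 (d²=1137.96)
P4 → Z-9 (d²=106.25)
P5 → Z-16 (d²=454.69)
P6 → Z-16 (d²=1338.64)
P7 → Z-18 (d²=613.70)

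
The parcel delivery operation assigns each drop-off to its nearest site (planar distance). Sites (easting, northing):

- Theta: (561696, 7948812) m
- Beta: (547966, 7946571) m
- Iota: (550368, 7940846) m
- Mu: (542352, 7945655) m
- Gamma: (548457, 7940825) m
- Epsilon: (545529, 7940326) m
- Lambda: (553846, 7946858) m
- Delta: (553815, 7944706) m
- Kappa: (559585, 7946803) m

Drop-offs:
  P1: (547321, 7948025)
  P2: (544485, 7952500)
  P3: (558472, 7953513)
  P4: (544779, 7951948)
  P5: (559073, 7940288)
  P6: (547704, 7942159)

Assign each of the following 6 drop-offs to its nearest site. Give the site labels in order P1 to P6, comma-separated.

P1 → Beta (d²=2530141.00)
P2 → Beta (d²=47270402.00)
P3 → Theta (d²=32493577.00)
P4 → Beta (d²=39069098.00)
P5 → Kappa (d²=42707369.00)
P6 → Gamma (d²=2346565.00)

Beta, Beta, Theta, Beta, Kappa, Gamma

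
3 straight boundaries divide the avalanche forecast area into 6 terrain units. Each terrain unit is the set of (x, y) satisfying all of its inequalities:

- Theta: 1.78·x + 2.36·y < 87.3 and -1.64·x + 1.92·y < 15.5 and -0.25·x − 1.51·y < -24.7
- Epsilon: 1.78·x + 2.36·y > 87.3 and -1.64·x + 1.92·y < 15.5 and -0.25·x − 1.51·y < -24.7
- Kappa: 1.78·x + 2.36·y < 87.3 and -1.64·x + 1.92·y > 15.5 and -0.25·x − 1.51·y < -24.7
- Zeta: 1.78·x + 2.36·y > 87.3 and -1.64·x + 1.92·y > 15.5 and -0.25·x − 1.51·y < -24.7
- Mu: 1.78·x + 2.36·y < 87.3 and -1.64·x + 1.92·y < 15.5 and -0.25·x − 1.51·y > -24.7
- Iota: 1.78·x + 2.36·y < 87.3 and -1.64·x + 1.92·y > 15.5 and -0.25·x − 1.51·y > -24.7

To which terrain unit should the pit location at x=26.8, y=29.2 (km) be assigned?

1.78·26.8 + 2.36·29.2 = 116.616, which is > 87.3
-1.64·26.8 + 1.92·29.2 = 12.112, which is < 15.5
-0.25·26.8 − 1.51·29.2 = -50.792, which is < -24.7
This sign pattern matches Epsilon.

Epsilon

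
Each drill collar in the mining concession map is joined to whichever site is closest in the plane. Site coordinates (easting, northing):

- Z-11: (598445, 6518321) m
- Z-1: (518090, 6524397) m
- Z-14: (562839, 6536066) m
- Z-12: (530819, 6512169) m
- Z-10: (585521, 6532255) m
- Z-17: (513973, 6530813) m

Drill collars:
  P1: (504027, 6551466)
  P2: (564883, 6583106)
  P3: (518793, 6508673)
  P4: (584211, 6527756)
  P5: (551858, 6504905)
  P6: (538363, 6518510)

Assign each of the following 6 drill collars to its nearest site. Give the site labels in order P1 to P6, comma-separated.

P1 → Z-17 (d²=525469325.00)
P2 → Z-14 (d²=2216939536.00)
P3 → Z-12 (d²=156846692.00)
P4 → Z-10 (d²=21957101.00)
P5 → Z-12 (d²=495405217.00)
P6 → Z-12 (d²=97120217.00)

Z-17, Z-14, Z-12, Z-10, Z-12, Z-12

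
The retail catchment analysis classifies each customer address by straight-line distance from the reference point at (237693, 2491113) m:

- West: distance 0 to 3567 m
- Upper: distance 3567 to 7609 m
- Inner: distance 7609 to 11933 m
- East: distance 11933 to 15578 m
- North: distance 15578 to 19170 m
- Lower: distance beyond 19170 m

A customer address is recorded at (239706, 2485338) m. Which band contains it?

Upper

Distance = √((239706−237693)² + (2485338−2491113)²) = √(4052169.000 + 33350625.000) = 6115.782 m.
3567 ≤ 6115.782 < 7609 → Upper.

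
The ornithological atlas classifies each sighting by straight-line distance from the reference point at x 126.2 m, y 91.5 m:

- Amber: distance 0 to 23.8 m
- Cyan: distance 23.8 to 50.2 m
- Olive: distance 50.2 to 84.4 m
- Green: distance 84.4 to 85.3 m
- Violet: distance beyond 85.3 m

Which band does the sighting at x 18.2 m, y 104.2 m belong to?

Distance = √((18.2−126.2)² + (104.2−91.5)²) = √(11664.000 + 161.290) = 108.744 m.
85.3 ≤ 108.744 < ∞ → Violet.

Violet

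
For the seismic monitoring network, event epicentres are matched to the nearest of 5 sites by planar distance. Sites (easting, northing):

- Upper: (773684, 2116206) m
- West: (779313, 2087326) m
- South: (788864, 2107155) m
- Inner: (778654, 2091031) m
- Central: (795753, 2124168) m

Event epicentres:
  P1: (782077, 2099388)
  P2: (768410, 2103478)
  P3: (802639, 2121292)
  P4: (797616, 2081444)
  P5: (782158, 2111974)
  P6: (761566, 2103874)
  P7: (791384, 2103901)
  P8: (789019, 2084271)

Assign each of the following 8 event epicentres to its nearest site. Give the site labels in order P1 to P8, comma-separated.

Inner, Upper, Central, West, South, Upper, South, West

P1 → Inner (d²=81556378.00)
P2 → Upper (d²=189817060.00)
P3 → Central (d²=55688372.00)
P4 → West (d²=369597733.00)
P5 → South (d²=68193197.00)
P6 → Upper (d²=298924148.00)
P7 → South (d²=16938916.00)
P8 → West (d²=103539461.00)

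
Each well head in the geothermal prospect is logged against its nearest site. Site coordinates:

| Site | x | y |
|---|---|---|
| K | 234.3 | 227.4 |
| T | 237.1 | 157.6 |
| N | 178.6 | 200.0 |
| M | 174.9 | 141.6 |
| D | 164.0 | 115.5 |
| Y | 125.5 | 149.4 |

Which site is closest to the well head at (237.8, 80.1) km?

Squared distances to each site:
K: 21709.540; T: 6006.740; N: 17880.650; M: 7738.660; D: 6699.600; Y: 17413.780.
Minimum at T.

T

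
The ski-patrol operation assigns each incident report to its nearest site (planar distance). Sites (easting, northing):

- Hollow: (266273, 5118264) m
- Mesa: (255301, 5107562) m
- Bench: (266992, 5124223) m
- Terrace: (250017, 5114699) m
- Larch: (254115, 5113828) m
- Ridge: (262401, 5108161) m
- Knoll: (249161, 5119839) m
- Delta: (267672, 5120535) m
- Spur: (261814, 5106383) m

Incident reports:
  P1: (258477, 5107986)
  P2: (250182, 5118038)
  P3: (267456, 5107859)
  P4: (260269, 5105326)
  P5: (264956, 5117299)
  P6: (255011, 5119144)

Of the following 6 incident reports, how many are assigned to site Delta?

P1 → Mesa
P2 → Knoll
P3 → Ridge
P4 → Spur
P5 → Hollow
P6 → Larch
0 of the 6 go to Delta.

0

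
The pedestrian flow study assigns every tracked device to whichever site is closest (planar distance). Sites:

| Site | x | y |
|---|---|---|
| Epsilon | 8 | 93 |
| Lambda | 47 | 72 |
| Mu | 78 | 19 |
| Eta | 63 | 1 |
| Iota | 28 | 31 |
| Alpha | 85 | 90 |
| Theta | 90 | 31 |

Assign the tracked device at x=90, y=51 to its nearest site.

Squared distances to each site:
Epsilon: 8488.000; Lambda: 2290.000; Mu: 1168.000; Eta: 3229.000; Iota: 4244.000; Alpha: 1546.000; Theta: 400.000.
Minimum at Theta.

Theta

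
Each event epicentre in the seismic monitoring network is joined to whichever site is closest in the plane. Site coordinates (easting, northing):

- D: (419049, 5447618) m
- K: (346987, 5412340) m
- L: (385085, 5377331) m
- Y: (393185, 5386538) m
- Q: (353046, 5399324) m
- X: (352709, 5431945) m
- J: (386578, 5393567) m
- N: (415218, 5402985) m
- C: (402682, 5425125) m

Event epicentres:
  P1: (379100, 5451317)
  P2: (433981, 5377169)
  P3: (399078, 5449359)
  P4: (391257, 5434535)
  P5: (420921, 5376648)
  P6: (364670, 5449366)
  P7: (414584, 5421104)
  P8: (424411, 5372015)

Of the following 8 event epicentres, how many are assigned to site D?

P1 → X
P2 → N
P3 → D
P4 → C
P5 → N
P6 → X
P7 → C
P8 → N
1 of the 8 goes to D.

1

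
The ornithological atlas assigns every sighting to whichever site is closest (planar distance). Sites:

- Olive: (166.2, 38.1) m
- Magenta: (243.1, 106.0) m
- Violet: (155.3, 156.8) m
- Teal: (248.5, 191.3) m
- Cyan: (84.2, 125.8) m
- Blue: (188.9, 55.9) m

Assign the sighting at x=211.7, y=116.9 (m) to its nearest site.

Squared distances to each site:
Olive: 8279.690; Magenta: 1104.770; Violet: 4772.970; Teal: 6889.600; Cyan: 16335.460; Blue: 4240.840.
Minimum at Magenta.

Magenta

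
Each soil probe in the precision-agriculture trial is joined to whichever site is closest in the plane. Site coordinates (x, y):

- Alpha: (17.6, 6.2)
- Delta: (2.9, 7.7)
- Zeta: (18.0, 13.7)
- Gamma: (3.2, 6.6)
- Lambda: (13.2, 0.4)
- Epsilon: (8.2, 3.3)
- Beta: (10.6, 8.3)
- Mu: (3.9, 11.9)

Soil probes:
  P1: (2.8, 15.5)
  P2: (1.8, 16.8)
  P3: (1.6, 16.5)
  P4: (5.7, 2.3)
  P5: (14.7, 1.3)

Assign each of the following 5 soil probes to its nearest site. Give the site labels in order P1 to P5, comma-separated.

P1 → Mu (d²=14.17)
P2 → Mu (d²=28.42)
P3 → Mu (d²=26.45)
P4 → Epsilon (d²=7.25)
P5 → Lambda (d²=3.06)

Mu, Mu, Mu, Epsilon, Lambda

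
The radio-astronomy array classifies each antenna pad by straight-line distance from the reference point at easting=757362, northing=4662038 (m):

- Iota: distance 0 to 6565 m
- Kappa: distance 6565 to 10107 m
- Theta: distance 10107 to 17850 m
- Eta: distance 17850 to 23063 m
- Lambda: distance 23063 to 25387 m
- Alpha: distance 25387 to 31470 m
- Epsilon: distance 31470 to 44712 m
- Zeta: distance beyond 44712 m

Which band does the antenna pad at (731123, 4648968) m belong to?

Distance = √((731123−757362)² + (4648968−4662038)²) = √(688485121.000 + 170824900.000) = 29313.990 m.
25387 ≤ 29313.990 < 31470 → Alpha.

Alpha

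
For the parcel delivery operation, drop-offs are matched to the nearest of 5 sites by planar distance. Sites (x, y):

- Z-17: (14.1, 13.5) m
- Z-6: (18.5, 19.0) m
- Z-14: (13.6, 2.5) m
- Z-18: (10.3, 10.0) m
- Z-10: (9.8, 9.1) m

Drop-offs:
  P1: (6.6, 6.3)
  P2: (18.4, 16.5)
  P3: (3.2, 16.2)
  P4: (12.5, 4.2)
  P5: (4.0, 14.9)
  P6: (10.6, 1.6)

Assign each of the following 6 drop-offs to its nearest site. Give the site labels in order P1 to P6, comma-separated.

Z-10, Z-6, Z-18, Z-14, Z-18, Z-14

P1 → Z-10 (d²=18.08)
P2 → Z-6 (d²=6.26)
P3 → Z-18 (d²=88.85)
P4 → Z-14 (d²=4.10)
P5 → Z-18 (d²=63.70)
P6 → Z-14 (d²=9.81)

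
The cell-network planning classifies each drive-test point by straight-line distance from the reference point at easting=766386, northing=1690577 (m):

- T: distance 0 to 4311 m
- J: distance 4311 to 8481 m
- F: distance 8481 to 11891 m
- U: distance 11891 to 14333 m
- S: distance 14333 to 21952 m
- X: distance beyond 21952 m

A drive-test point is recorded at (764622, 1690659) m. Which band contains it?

Distance = √((764622−766386)² + (1690659−1690577)²) = √(3111696.000 + 6724.000) = 1765.905 m.
0 ≤ 1765.905 < 4311 → T.

T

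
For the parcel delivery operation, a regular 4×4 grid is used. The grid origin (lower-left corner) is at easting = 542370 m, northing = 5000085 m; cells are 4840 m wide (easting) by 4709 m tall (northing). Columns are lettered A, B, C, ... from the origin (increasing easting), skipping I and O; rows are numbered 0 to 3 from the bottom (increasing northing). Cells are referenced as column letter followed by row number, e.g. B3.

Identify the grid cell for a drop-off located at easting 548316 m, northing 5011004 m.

Column index: ⌊(548316 − 542370) / 4840⌋ = ⌊1.229⌋ = 1 → column B
Row offset from origin: ⌊(5011004 − 5000085) / 4709⌋ = ⌊2.319⌋ = 2 → row 2

B2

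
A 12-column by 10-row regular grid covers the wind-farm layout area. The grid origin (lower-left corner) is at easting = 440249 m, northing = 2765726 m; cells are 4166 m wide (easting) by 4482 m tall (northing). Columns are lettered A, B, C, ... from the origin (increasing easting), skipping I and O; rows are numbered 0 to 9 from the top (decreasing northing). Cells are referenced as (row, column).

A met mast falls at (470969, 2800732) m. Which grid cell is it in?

(2, H)

Column index: ⌊(470969 − 440249) / 4166⌋ = ⌊7.374⌋ = 7 → column H
Row offset from origin: ⌊(2800732 − 2765726) / 4482⌋ = ⌊7.810⌋ = 7 → row 2 (counted from top)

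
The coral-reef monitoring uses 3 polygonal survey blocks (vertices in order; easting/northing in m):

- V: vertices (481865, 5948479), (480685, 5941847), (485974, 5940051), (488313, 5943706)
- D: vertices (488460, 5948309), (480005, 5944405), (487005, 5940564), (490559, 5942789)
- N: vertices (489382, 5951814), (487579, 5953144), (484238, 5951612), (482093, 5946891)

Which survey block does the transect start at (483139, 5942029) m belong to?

Cast a ray rightward from (483139, 5942029). For each polygon, the edges (by vertex number in listed order) whose endpoints lie on opposite sides of northing = 5942029, where each meets that height, and whether that is right or left of the point:
V: 1–2 at easting≈480717.4 (left), 3–4 at easting≈487239.8 (right) → 1 crossing.
D: 2–3 at easting≈484335.1 (right), 3–4 at easting≈489345.0 (right) → 2 crossings.
N: no edge straddles that height → 0 crossings.
Only V has an odd count, so the point is inside V.

V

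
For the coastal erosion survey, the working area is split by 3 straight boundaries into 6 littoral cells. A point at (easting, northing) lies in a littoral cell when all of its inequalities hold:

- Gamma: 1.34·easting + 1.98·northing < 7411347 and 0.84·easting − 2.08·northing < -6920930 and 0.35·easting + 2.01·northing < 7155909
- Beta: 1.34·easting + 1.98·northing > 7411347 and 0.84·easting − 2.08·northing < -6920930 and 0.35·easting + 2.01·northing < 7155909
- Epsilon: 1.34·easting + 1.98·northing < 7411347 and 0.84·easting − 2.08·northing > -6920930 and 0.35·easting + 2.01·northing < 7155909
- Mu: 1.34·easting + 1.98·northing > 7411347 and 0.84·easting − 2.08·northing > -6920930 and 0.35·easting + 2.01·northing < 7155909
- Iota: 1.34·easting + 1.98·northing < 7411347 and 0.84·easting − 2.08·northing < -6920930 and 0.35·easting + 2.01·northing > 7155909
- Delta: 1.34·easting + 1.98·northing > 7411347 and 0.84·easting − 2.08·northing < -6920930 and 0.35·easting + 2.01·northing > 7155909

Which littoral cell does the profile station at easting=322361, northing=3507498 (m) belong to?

1.34·322361 + 1.98·3507498 = 7376809.780, which is < 7411347
0.84·322361 − 2.08·3507498 = -7024812.600, which is < -6920930
0.35·322361 + 2.01·3507498 = 7162897.330, which is > 7155909
This sign pattern matches Iota.

Iota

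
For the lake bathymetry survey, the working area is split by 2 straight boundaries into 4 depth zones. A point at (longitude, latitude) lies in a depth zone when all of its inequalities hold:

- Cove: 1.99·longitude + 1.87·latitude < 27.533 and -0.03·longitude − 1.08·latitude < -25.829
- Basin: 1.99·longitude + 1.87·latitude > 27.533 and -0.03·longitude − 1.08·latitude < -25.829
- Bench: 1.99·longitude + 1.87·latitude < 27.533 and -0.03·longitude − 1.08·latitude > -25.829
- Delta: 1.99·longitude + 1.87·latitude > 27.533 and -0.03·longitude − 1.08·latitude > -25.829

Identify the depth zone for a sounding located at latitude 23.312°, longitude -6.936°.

1.99·-6.936 + 1.87·23.312 = 29.791, which is > 27.533
-0.03·-6.936 − 1.08·23.312 = -24.969, which is > -25.829
This sign pattern matches Delta.

Delta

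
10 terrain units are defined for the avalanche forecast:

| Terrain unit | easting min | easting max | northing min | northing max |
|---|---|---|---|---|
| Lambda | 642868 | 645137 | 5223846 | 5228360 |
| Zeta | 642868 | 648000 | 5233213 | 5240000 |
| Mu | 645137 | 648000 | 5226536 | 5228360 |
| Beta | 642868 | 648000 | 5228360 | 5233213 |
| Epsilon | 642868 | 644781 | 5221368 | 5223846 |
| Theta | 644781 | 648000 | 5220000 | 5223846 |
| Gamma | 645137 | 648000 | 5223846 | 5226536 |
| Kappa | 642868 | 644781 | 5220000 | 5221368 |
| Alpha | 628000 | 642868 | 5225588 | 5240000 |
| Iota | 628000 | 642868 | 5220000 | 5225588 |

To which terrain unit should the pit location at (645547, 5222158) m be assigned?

Theta

The point has easting = 645547 and northing = 5222158.
Only Theta satisfies 644781 ≤ easting ≤ 648000 and 5220000 ≤ northing ≤ 5223846.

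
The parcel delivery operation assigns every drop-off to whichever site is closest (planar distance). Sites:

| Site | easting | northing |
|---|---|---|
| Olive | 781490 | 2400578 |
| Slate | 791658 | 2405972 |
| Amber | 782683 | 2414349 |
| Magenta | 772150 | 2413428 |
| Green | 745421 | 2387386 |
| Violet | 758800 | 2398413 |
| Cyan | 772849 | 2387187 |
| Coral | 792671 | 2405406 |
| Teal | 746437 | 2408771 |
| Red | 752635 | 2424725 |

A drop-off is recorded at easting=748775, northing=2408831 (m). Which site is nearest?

Teal

Squared distances to each site:
Olive: 1138383234.000; Slate: 1847125570.000; Amber: 1180200788.000; Magenta: 567523034.000; Green: 471137341.000; Violet: 209035349.000; Cyan: 1048020212.000; Coral: 1938589441.000; Teal: 5469844.000; Red: 267518836.000.
Minimum at Teal.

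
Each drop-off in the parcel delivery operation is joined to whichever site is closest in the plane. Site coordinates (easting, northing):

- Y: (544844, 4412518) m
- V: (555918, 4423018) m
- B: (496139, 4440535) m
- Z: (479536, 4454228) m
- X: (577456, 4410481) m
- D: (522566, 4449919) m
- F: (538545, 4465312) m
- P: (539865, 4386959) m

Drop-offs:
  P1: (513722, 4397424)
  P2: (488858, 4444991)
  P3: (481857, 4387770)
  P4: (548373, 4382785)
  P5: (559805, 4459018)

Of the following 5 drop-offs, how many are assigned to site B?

2

P1 → P
P2 → B
P3 → B
P4 → P
P5 → F
2 of the 5 go to B.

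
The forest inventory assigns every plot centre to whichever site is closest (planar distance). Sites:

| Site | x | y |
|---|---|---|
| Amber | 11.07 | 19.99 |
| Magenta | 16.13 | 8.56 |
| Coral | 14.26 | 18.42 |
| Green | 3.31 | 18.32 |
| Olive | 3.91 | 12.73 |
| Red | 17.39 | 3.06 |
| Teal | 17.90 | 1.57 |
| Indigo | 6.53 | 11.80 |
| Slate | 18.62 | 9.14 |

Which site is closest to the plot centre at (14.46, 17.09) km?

Coral

Squared distances to each site:
Amber: 19.902; Magenta: 75.550; Coral: 1.809; Green: 125.835; Olive: 130.312; Red: 205.426; Teal: 252.704; Indigo: 90.869; Slate: 80.508.
Minimum at Coral.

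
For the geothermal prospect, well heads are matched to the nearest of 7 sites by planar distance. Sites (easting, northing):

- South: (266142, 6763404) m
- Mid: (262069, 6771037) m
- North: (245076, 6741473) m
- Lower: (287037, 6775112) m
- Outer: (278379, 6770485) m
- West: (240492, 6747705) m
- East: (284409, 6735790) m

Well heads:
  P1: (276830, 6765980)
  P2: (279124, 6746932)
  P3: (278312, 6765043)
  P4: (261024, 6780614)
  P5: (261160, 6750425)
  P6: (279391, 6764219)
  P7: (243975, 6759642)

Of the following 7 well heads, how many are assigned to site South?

1

P1 → Outer
P2 → East
P3 → Outer
P4 → Mid
P5 → South
P6 → Outer
P7 → West
1 of the 7 goes to South.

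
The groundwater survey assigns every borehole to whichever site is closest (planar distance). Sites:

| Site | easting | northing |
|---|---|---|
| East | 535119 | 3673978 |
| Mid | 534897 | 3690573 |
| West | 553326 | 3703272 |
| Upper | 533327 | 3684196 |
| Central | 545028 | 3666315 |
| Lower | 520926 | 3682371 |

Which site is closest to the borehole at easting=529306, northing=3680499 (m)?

Upper

Squared distances to each site:
East: 76314410.000; Mid: 132744757.000; West: 1095569929.000; Upper: 29836250.000; Central: 448367140.000; Lower: 73728784.000.
Minimum at Upper.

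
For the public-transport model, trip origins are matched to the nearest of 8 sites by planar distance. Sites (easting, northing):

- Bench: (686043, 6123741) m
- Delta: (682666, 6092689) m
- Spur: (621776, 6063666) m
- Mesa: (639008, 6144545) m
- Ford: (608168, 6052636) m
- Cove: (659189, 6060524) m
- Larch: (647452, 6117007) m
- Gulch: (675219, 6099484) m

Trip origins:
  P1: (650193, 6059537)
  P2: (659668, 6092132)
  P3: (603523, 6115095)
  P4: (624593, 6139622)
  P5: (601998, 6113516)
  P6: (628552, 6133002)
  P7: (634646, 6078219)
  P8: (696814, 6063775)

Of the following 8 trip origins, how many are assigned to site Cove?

1

P1 → Cove
P2 → Gulch
P3 → Larch
P4 → Mesa
P5 → Larch
P6 → Mesa
P7 → Spur
P8 → Delta
1 of the 8 goes to Cove.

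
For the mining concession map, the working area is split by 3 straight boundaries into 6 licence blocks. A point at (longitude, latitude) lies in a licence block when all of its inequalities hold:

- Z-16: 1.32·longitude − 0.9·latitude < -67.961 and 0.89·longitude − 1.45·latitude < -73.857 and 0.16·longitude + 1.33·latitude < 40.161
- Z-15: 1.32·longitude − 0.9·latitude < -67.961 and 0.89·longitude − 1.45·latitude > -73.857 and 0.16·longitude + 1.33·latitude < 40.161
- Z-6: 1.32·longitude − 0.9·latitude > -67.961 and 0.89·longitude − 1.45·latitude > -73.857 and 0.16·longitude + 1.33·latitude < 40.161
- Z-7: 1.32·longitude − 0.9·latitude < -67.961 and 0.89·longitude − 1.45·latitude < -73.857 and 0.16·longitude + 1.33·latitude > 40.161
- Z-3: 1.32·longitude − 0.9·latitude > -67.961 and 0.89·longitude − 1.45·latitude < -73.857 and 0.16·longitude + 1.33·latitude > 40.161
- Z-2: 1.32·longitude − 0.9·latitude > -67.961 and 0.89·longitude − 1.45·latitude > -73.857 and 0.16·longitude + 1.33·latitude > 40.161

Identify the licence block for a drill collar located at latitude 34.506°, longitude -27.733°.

Z-3

1.32·-27.733 − 0.9·34.506 = -67.663, which is > -67.961
0.89·-27.733 − 1.45·34.506 = -74.716, which is < -73.857
0.16·-27.733 + 1.33·34.506 = 41.456, which is > 40.161
This sign pattern matches Z-3.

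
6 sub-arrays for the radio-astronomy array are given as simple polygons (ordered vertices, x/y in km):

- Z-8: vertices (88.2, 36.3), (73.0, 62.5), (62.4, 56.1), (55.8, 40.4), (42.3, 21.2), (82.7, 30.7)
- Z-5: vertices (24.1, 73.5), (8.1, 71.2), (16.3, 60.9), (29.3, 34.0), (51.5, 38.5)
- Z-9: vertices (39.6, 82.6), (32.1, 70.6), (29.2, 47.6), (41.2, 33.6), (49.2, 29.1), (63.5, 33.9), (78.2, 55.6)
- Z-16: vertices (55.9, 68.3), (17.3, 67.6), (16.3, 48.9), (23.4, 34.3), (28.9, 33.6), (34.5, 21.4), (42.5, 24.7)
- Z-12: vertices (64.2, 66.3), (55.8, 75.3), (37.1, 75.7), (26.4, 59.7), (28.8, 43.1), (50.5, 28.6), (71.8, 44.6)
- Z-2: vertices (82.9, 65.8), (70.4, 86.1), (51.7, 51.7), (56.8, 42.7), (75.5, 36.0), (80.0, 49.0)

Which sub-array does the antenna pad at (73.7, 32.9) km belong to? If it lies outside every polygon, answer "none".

Z-8

Cast a ray rightward from (73.7, 32.9). For each polygon, the edges (by vertex number in listed order) whose endpoints lie on opposite sides of y = 32.9, where each meets that height, and whether that is right or left of the point:
Z-8: 4–5 at x≈50.53 (left), 6–1 at x≈84.86 (right) → 1 crossing.
Z-5: no edge straddles that height → 0 crossings.
Z-9: 4–5 at x≈42.44 (left), 5–6 at x≈60.52 (left) → 0 crossings.
Z-16: 5–6 at x≈29.22 (left), 7–1 at x≈45.02 (left) → 0 crossings.
Z-12: 5–6 at x≈44.06 (left), 6–7 at x≈56.22 (left) → 0 crossings.
Z-2: no edge straddles that height → 0 crossings.
Only Z-8 has an odd count, so the point is inside Z-8.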